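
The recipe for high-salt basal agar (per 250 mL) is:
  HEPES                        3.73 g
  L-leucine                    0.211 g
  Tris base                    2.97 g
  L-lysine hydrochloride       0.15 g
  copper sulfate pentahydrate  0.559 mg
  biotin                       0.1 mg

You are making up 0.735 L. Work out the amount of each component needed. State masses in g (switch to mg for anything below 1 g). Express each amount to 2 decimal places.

Ratio of target to recipe volume: 735 / 250 = 2.94.
HEPES: 3.73 g × (735 mL / 250 mL) = 10.97 g
L-leucine: 0.211 g × (735 mL / 250 mL) = 0.62034 g = 620.34 mg
Tris base: 2.97 g × (735 mL / 250 mL) = 8.73 g
L-lysine hydrochloride: 0.15 g × (735 mL / 250 mL) = 0.441 g = 441.00 mg
copper sulfate pentahydrate: 0.559 mg × (735 mL / 250 mL) = 1.64 mg
biotin: 0.1 mg × (735 mL / 250 mL) = 0.29 mg

HEPES 10.97 g; L-leucine 620.34 mg; Tris base 8.73 g; L-lysine hydrochloride 441.00 mg; copper sulfate pentahydrate 1.64 mg; biotin 0.29 mg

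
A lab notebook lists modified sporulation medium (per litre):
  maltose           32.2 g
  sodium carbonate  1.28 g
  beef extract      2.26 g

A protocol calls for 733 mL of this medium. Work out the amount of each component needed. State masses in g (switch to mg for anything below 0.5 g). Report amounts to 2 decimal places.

maltose 23.60 g; sodium carbonate 0.94 g; beef extract 1.66 g

Ratio of target to recipe volume: 733 / 1000 = 0.733.
maltose: 32.2 g × (733 mL / 1000 mL) = 23.60 g
sodium carbonate: 1.28 g × (733 mL / 1000 mL) = 0.94 g
beef extract: 2.26 g × (733 mL / 1000 mL) = 1.66 g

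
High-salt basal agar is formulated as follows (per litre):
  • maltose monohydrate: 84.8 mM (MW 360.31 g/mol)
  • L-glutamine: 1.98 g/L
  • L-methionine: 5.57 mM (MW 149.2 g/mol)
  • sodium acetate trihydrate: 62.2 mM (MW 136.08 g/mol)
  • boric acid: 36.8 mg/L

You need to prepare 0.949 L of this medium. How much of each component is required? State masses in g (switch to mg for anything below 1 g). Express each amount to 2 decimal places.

maltose monohydrate 29.00 g; L-glutamine 1.88 g; L-methionine 788.66 mg; sodium acetate trihydrate 8.03 g; boric acid 34.92 mg

Working volume: 0.949 L.
maltose monohydrate: 84.8 mmol/L × 360.31 g/mol × 0.949 L ÷ 1000 = 29.00 g
L-glutamine: 1.98 g/L × 0.949 L = 1.88 g
L-methionine: 5.57 mmol/L × 149.2 mg/mmol × 0.949 L = 788.66 mg
sodium acetate trihydrate: 62.2 mmol/L × 136.08 g/mol × 0.949 L ÷ 1000 = 8.03 g
boric acid: 36.8 mg/L × 0.949 L = 34.92 mg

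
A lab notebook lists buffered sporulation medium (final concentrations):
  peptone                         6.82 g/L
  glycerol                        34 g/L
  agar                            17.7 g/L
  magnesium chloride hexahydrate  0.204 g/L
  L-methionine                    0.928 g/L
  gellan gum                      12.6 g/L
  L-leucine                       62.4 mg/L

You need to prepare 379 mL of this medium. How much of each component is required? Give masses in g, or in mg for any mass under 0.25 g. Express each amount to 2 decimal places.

peptone 2.58 g; glycerol 12.89 g; agar 6.71 g; magnesium chloride hexahydrate 77.32 mg; L-methionine 0.35 g; gellan gum 4.78 g; L-leucine 23.65 mg

Scale factor relative to 1 L: 0.379.
peptone: 6.82 g/L × 0.379 L = 2.58 g
glycerol: 34 g/L × 0.379 L = 12.89 g
agar: 17.7 g/L × 0.379 L = 6.71 g
magnesium chloride hexahydrate: 0.204 g/L × 0.379 L = 0.077316 g = 77.32 mg
L-methionine: 0.928 g/L × 0.379 L = 0.35 g
gellan gum: 12.6 g/L × 0.379 L = 4.78 g
L-leucine: 62.4 mg/L × 0.379 L = 23.65 mg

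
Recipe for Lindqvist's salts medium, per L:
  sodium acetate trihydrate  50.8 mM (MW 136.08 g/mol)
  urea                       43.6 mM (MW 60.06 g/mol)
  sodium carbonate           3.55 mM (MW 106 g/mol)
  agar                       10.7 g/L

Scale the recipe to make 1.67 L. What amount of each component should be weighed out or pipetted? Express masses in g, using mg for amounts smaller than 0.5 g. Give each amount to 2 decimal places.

sodium acetate trihydrate 11.54 g; urea 4.37 g; sodium carbonate 0.63 g; agar 17.87 g

Scale factor relative to 1 L: 1.67.
sodium acetate trihydrate: 50.8 mmol/L × 136.08 g/mol × 1.67 L ÷ 1000 = 11.54 g
urea: 43.6 mmol/L × 60.06 g/mol × 1.67 L ÷ 1000 = 4.37 g
sodium carbonate: 3.55 mmol/L × 106 g/mol × 1.67 L ÷ 1000 = 0.63 g
agar: 10.7 g/L × 1.67 L = 17.87 g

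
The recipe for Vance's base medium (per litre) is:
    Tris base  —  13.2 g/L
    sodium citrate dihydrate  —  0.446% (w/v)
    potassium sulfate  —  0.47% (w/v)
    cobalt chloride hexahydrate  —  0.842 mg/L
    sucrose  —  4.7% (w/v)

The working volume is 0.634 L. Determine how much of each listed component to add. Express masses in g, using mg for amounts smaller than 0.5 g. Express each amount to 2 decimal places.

Tris base 8.37 g; sodium citrate dihydrate 2.83 g; potassium sulfate 2.98 g; cobalt chloride hexahydrate 0.53 mg; sucrose 29.80 g

Working volume: 0.634 L.
Tris base: 13.2 g/L × 0.634 L = 8.37 g
sodium citrate dihydrate: 0.446% w/v = 4.46 g/L → 4.46 × 0.634 L = 2.83 g
potassium sulfate: 0.47% w/v = 4.7 g/L → 4.7 × 0.634 L = 2.98 g
cobalt chloride hexahydrate: 0.842 mg/L × 0.634 L = 0.53 mg
sucrose: 4.7 g per 100 mL × 634 mL ÷ 100 = 29.80 g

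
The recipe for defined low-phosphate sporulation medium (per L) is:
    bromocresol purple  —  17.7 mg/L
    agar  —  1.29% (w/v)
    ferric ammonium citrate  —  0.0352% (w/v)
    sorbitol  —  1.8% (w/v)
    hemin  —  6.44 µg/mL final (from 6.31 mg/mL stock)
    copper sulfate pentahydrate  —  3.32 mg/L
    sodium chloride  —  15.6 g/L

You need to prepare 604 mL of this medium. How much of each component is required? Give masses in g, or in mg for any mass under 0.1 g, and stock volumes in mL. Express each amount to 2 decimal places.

Target volume = 604 mL = 0.604 L.
bromocresol purple: 17.7 mg/L × 0.604 L = 10.69 mg
agar: 1.29% w/v = 12.9 g/L → 12.9 × 0.604 L = 7.79 g
ferric ammonium citrate: 0.0352% w/v = 0.352 g/L → 0.352 × 0.604 L = 0.21 g
sorbitol: 1.8% w/v = 18 g/L → 18 × 0.604 L = 10.87 g
hemin: C1V1 = C2V2 → 6.44 µg/mL × 604 mL ÷ 6310 µg/mL = 0.62 mL
copper sulfate pentahydrate: 3.32 mg/L × 0.604 L = 2.01 mg
sodium chloride: 15.6 g/L × 0.604 L = 9.42 g

bromocresol purple 10.69 mg; agar 7.79 g; ferric ammonium citrate 0.21 g; sorbitol 10.87 g; hemin 0.62 mL; copper sulfate pentahydrate 2.01 mg; sodium chloride 9.42 g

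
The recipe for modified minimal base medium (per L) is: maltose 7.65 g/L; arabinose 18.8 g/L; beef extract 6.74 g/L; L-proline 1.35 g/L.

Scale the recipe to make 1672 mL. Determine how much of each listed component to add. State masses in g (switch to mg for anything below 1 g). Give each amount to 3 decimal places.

maltose 12.791 g; arabinose 31.434 g; beef extract 11.269 g; L-proline 2.257 g

Working volume: 1672 mL = 1.672 L.
maltose: 7.65 g/L × 1.672 L = 12.791 g
arabinose: 18.8 g/L × 1.672 L = 31.434 g
beef extract: 6.74 g/L × 1.672 L = 11.269 g
L-proline: 1.35 g/L × 1.672 L = 2.257 g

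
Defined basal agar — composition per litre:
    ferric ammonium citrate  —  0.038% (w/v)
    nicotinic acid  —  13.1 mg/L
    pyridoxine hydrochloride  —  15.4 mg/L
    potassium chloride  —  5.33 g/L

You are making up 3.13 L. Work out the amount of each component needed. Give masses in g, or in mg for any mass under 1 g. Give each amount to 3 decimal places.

Scale factor relative to 1 L: 3.13.
ferric ammonium citrate: 0.038% w/v = 0.38 g/L → 0.38 × 3.13 L = 1.189 g
nicotinic acid: 13.1 mg/L × 3.13 L = 41.003 mg
pyridoxine hydrochloride: 15.4 mg/L × 3.13 L = 48.202 mg
potassium chloride: 5.33 g/L × 3.13 L = 16.683 g

ferric ammonium citrate 1.189 g; nicotinic acid 41.003 mg; pyridoxine hydrochloride 48.202 mg; potassium chloride 16.683 g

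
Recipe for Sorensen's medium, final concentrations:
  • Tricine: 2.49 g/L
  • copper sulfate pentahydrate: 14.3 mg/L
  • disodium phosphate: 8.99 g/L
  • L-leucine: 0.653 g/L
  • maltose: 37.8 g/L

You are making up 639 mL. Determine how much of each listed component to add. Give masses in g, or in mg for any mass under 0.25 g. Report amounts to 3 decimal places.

Tricine 1.591 g; copper sulfate pentahydrate 9.138 mg; disodium phosphate 5.745 g; L-leucine 0.417 g; maltose 24.154 g

Working volume: 639 mL = 0.639 L.
Tricine: 2.49 g/L × 0.639 L = 1.591 g
copper sulfate pentahydrate: 14.3 mg/L × 0.639 L = 9.138 mg
disodium phosphate: 8.99 g/L × 0.639 L = 5.745 g
L-leucine: 0.653 g/L × 0.639 L = 0.417 g
maltose: 37.8 g/L × 0.639 L = 24.154 g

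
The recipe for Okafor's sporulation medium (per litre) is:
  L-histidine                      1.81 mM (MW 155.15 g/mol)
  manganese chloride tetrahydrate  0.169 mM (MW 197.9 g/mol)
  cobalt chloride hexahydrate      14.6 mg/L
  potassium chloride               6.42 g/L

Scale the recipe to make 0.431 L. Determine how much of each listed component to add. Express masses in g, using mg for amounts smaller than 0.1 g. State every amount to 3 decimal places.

L-histidine 0.121 g; manganese chloride tetrahydrate 14.415 mg; cobalt chloride hexahydrate 6.293 mg; potassium chloride 2.767 g

Scale factor relative to 1 L: 0.431.
L-histidine: 1.81 mmol/L × 155.15 g/mol × 0.431 L ÷ 1000 = 0.121 g
manganese chloride tetrahydrate: 0.169 mmol/L × 197.9 mg/mmol × 0.431 L = 14.415 mg
cobalt chloride hexahydrate: 14.6 mg/L × 0.431 L = 6.293 mg
potassium chloride: 6.42 g/L × 0.431 L = 2.767 g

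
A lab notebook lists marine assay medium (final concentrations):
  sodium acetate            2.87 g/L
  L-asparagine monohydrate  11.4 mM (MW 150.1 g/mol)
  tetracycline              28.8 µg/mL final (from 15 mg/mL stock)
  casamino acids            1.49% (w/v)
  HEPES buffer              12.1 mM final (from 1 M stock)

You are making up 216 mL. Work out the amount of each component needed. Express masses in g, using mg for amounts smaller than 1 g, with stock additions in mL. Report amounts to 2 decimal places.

Target volume = 216 mL = 0.216 L.
sodium acetate: 2.87 g/L × 0.216 L = 0.61992 g = 619.92 mg
L-asparagine monohydrate: 11.4 mmol/L × 150.1 mg/mmol × 0.216 L = 369.61 mg
tetracycline: V = C2·V2/C1 = 28.8 µg/mL × 216 mL ÷ 15000 µg/mL = 0.41 mL
casamino acids: 1.49% w/v = 14.9 g/L → 14.9 × 0.216 L = 3.22 g
HEPES buffer: V = C2·V2/C1 = 12.1 mM × 216 mL ÷ 1000 mM = 2.61 mL

sodium acetate 619.92 mg; L-asparagine monohydrate 369.61 mg; tetracycline 0.41 mL; casamino acids 3.22 g; HEPES buffer 2.61 mL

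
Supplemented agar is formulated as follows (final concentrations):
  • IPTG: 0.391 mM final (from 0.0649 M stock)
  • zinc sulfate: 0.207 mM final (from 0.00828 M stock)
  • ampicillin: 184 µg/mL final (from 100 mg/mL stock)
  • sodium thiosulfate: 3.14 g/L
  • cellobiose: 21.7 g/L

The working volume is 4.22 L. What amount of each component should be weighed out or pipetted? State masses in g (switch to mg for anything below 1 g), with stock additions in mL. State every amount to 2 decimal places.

IPTG 25.42 mL; zinc sulfate 105.50 mL; ampicillin 7.76 mL; sodium thiosulfate 13.25 g; cellobiose 91.57 g

Working volume: 4.22 L.
IPTG: C1V1 = C2V2 → 0.391 mM × 4220 mL ÷ 64.9 mM = 25.42 mL
zinc sulfate: C1V1 = C2V2 → 0.207 mM × 4220 mL ÷ 8.28 mM = 105.50 mL
ampicillin: C1V1 = C2V2 → 184 µg/mL × 4220 mL ÷ 100000 µg/mL = 7.76 mL
sodium thiosulfate: 3.14 g/L × 4.22 L = 13.25 g
cellobiose: 21.7 g/L × 4.22 L = 91.57 g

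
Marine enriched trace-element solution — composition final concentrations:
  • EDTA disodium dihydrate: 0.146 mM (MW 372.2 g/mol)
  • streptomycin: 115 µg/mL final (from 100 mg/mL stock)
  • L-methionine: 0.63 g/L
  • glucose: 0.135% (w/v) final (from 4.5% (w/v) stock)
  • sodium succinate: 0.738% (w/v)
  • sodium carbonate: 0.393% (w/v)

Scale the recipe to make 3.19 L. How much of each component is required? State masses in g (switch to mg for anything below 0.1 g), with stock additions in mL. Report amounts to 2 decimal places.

EDTA disodium dihydrate 0.17 g; streptomycin 3.67 mL; L-methionine 2.01 g; glucose 95.70 mL; sodium succinate 23.54 g; sodium carbonate 12.54 g

Scale factor relative to 1 L: 3.19.
EDTA disodium dihydrate: 0.146 mmol/L × 372.2 g/mol × 3.19 L ÷ 1000 = 0.17 g
streptomycin: dilute stock: 115 µg/mL × 3190 mL ÷ 100000 µg/mL = 3.67 mL
L-methionine: 0.63 g/L × 3.19 L = 2.01 g
glucose: C1V1 = C2V2 → 0.135% ÷ 4.5% × 3190 mL = 95.70 mL
sodium succinate: 0.738% w/v = 7.38 g/L → 7.38 × 3.19 L = 23.54 g
sodium carbonate: 0.393% w/v = 3.93 g/L → 3.93 × 3.19 L = 12.54 g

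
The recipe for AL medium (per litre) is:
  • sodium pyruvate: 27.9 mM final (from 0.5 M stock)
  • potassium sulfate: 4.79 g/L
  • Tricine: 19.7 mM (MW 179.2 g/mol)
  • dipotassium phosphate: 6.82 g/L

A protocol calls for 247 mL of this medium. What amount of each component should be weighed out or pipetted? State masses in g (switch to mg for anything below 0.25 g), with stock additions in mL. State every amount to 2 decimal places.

sodium pyruvate 13.78 mL; potassium sulfate 1.18 g; Tricine 0.87 g; dipotassium phosphate 1.68 g

Scale factor relative to 1 L: 0.247.
sodium pyruvate: V = C2·V2/C1 = 27.9 mM × 247 mL ÷ 500 mM = 13.78 mL
potassium sulfate: 4.79 g/L × 0.247 L = 1.18 g
Tricine: 19.7 mmol/L × 179.2 g/mol × 0.247 L ÷ 1000 = 0.87 g
dipotassium phosphate: 6.82 g/L × 0.247 L = 1.68 g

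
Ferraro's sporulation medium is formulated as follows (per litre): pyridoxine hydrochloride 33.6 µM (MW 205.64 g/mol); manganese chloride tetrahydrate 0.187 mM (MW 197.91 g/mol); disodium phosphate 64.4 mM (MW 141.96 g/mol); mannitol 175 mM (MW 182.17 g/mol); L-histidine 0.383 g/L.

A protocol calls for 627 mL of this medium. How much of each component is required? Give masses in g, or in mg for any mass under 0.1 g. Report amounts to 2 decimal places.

pyridoxine hydrochloride 4.33 mg; manganese chloride tetrahydrate 23.20 mg; disodium phosphate 5.73 g; mannitol 19.99 g; L-histidine 0.24 g

Scale factor relative to 1 L: 0.627.
pyridoxine hydrochloride: 33.6 µmol/L × 205.64 g/mol × 0.627 L ÷ 1000 = 4.33 mg
manganese chloride tetrahydrate: 0.187 mmol/L × 197.91 mg/mmol × 0.627 L = 23.20 mg
disodium phosphate: 64.4 mmol/L × 141.96 g/mol × 0.627 L ÷ 1000 = 5.73 g
mannitol: 175 mmol/L × 182.17 g/mol × 0.627 L ÷ 1000 = 19.99 g
L-histidine: 0.383 g/L × 0.627 L = 0.24 g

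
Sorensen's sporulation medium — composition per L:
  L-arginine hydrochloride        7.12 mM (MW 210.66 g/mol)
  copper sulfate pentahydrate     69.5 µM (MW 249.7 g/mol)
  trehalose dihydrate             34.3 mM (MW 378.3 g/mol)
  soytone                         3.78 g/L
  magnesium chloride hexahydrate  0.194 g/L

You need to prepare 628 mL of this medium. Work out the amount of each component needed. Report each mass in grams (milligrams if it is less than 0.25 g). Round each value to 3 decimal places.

Target volume = 628 mL = 0.628 L.
L-arginine hydrochloride: 7.12 mmol/L × 210.66 g/mol × 0.628 L ÷ 1000 = 0.942 g
copper sulfate pentahydrate: 69.5 µmol/L × 249.7 g/mol × 0.628 L ÷ 1000 = 10.898 mg
trehalose dihydrate: 34.3 mmol/L × 378.3 g/mol × 0.628 L ÷ 1000 = 8.149 g
soytone: 3.78 g/L × 0.628 L = 2.374 g
magnesium chloride hexahydrate: 0.194 g/L × 0.628 L = 0.121832 g = 121.832 mg

L-arginine hydrochloride 0.942 g; copper sulfate pentahydrate 10.898 mg; trehalose dihydrate 8.149 g; soytone 2.374 g; magnesium chloride hexahydrate 121.832 mg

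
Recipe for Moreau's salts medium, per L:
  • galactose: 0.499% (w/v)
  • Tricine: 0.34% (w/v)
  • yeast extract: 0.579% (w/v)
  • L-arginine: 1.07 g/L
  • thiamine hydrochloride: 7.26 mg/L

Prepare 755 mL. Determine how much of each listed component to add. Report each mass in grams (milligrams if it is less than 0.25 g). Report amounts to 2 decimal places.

Scale factor relative to 1 L: 0.755.
galactose: 0.499% w/v = 4.99 g/L → 4.99 × 0.755 L = 3.77 g
Tricine: 0.34 g per 100 mL × 755 mL ÷ 100 = 2.57 g
yeast extract: 0.579% w/v = 5.79 g/L → 5.79 × 0.755 L = 4.37 g
L-arginine: 1.07 g/L × 0.755 L = 0.81 g
thiamine hydrochloride: 7.26 mg/L × 0.755 L = 5.48 mg

galactose 3.77 g; Tricine 2.57 g; yeast extract 4.37 g; L-arginine 0.81 g; thiamine hydrochloride 5.48 mg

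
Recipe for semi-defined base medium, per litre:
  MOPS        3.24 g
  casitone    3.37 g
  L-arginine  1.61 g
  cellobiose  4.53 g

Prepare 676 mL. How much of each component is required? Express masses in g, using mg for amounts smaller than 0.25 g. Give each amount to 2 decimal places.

MOPS 2.19 g; casitone 2.28 g; L-arginine 1.09 g; cellobiose 3.06 g

Ratio of target to recipe volume: 676 / 1000 = 0.676.
MOPS: 3.24 g × (676 mL / 1000 mL) = 2.19 g
casitone: 3.37 g × (676 mL / 1000 mL) = 2.28 g
L-arginine: 1.61 g × (676 mL / 1000 mL) = 1.09 g
cellobiose: 4.53 g × (676 mL / 1000 mL) = 3.06 g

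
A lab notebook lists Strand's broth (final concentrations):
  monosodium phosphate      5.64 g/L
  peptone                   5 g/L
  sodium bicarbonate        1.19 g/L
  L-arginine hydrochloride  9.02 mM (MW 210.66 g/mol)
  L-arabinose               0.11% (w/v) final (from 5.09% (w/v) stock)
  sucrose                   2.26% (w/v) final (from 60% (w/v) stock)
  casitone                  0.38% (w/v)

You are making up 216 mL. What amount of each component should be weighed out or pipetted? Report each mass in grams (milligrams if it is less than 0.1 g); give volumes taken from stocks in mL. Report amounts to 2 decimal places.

Scale factor relative to 1 L: 0.216.
monosodium phosphate: 5.64 g/L × 0.216 L = 1.22 g
peptone: 5 g/L × 0.216 L = 1.08 g
sodium bicarbonate: 1.19 g/L × 0.216 L = 0.26 g
L-arginine hydrochloride: 9.02 mmol/L × 210.66 g/mol × 0.216 L ÷ 1000 = 0.41 g
L-arabinose: V = C2·V2/C1 = 0.11% ÷ 5.09% × 216 mL = 4.67 mL
sucrose: V = C2·V2/C1 = 2.26% ÷ 60% × 216 mL = 8.14 mL
casitone: 0.38 g per 100 mL × 216 mL ÷ 100 = 0.82 g

monosodium phosphate 1.22 g; peptone 1.08 g; sodium bicarbonate 0.26 g; L-arginine hydrochloride 0.41 g; L-arabinose 4.67 mL; sucrose 8.14 mL; casitone 0.82 g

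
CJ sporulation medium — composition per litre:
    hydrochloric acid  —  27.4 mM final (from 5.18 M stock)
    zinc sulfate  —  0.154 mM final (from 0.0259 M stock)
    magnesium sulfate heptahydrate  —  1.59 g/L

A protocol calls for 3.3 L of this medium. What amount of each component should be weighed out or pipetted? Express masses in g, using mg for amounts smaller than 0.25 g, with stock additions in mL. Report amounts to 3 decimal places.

hydrochloric acid 17.456 mL; zinc sulfate 19.622 mL; magnesium sulfate heptahydrate 5.247 g

Scale factor relative to 1 L: 3.3.
hydrochloric acid: V = C2·V2/C1 = 27.4 mM × 3300 mL ÷ 5180 mM = 17.456 mL
zinc sulfate: V = C2·V2/C1 = 0.154 mM × 3300 mL ÷ 25.9 mM = 19.622 mL
magnesium sulfate heptahydrate: 1.59 g/L × 3.3 L = 5.247 g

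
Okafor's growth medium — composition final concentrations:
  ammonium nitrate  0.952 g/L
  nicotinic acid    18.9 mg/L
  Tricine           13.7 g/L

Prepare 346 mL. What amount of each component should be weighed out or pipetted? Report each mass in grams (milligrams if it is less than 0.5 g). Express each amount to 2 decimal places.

ammonium nitrate 329.39 mg; nicotinic acid 6.54 mg; Tricine 4.74 g

Target volume = 346 mL = 0.346 L.
ammonium nitrate: 0.952 g/L × 0.346 L = 0.329392 g = 329.39 mg
nicotinic acid: 18.9 mg/L × 0.346 L = 6.54 mg
Tricine: 13.7 g/L × 0.346 L = 4.74 g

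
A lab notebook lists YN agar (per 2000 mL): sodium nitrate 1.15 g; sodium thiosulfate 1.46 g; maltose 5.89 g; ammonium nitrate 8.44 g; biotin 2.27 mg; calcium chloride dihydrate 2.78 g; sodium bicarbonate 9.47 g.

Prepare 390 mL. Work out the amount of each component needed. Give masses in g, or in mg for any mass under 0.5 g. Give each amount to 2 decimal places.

Ratio of target to recipe volume: 390 / 2000 = 0.195.
sodium nitrate: 1.15 g × (390 mL / 2000 mL) = 0.22425 g = 224.25 mg
sodium thiosulfate: 1.46 g × (390 mL / 2000 mL) = 0.2847 g = 284.70 mg
maltose: 5.89 g × (390 mL / 2000 mL) = 1.15 g
ammonium nitrate: 8.44 g × (390 mL / 2000 mL) = 1.65 g
biotin: 2.27 mg × (390 mL / 2000 mL) = 0.44 mg
calcium chloride dihydrate: 2.78 g × (390 mL / 2000 mL) = 0.54 g
sodium bicarbonate: 9.47 g × (390 mL / 2000 mL) = 1.85 g

sodium nitrate 224.25 mg; sodium thiosulfate 284.70 mg; maltose 1.15 g; ammonium nitrate 1.65 g; biotin 0.44 mg; calcium chloride dihydrate 0.54 g; sodium bicarbonate 1.85 g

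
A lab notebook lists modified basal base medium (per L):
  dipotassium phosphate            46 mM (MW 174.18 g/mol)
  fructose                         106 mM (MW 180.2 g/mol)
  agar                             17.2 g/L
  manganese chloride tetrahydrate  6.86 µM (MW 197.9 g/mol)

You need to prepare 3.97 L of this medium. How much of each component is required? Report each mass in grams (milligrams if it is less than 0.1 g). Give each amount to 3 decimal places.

dipotassium phosphate 31.809 g; fructose 75.832 g; agar 68.284 g; manganese chloride tetrahydrate 5.390 mg

Scale factor relative to 1 L: 3.97.
dipotassium phosphate: 46 mmol/L × 174.18 g/mol × 3.97 L ÷ 1000 = 31.809 g
fructose: 106 mmol/L × 180.2 g/mol × 3.97 L ÷ 1000 = 75.832 g
agar: 17.2 g/L × 3.97 L = 68.284 g
manganese chloride tetrahydrate: 6.86 µmol/L × 197.9 g/mol × 3.97 L ÷ 1000 = 5.390 mg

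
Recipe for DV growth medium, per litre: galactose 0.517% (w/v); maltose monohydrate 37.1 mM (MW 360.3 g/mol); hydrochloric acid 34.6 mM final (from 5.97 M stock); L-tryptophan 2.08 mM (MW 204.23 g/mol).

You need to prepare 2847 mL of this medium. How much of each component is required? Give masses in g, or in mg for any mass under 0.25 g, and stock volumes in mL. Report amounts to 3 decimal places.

Working volume: 2847 mL = 2.847 L.
galactose: 0.517% w/v = 5.17 g/L → 5.17 × 2.847 L = 14.719 g
maltose monohydrate: 37.1 mmol/L × 360.3 g/mol × 2.847 L ÷ 1000 = 38.056 g
hydrochloric acid: V = C2·V2/C1 = 34.6 mM × 2847 mL ÷ 5970 mM = 16.500 mL
L-tryptophan: 2.08 mmol/L × 204.23 g/mol × 2.847 L ÷ 1000 = 1.209 g

galactose 14.719 g; maltose monohydrate 38.056 g; hydrochloric acid 16.500 mL; L-tryptophan 1.209 g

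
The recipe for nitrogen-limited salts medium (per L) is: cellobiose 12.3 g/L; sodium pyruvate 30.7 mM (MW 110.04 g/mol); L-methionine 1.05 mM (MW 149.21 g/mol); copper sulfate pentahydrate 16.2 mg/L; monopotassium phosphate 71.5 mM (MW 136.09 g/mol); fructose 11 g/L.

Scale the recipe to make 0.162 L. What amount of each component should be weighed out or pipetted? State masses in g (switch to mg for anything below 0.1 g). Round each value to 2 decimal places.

Working volume: 0.162 L.
cellobiose: 12.3 g/L × 0.162 L = 1.99 g
sodium pyruvate: 30.7 mmol/L × 110.04 g/mol × 0.162 L ÷ 1000 = 0.55 g
L-methionine: 1.05 mmol/L × 149.21 mg/mmol × 0.162 L = 25.38 mg
copper sulfate pentahydrate: 16.2 mg/L × 0.162 L = 2.62 mg
monopotassium phosphate: 71.5 mmol/L × 136.09 g/mol × 0.162 L ÷ 1000 = 1.58 g
fructose: 11 g/L × 0.162 L = 1.78 g

cellobiose 1.99 g; sodium pyruvate 0.55 g; L-methionine 25.38 mg; copper sulfate pentahydrate 2.62 mg; monopotassium phosphate 1.58 g; fructose 1.78 g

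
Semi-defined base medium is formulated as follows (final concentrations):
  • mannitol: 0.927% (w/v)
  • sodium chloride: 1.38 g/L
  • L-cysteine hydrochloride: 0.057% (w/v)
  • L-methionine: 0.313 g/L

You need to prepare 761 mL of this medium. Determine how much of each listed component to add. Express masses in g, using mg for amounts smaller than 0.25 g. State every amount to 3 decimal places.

mannitol 7.054 g; sodium chloride 1.050 g; L-cysteine hydrochloride 0.434 g; L-methionine 238.193 mg

Working volume: 761 mL = 0.761 L.
mannitol: 0.927% w/v = 9.27 g/L → 9.27 × 0.761 L = 7.054 g
sodium chloride: 1.38 g/L × 0.761 L = 1.050 g
L-cysteine hydrochloride: 0.057% w/v = 0.57 g/L → 0.57 × 0.761 L = 0.434 g
L-methionine: 0.313 g/L × 0.761 L = 0.238193 g = 238.193 mg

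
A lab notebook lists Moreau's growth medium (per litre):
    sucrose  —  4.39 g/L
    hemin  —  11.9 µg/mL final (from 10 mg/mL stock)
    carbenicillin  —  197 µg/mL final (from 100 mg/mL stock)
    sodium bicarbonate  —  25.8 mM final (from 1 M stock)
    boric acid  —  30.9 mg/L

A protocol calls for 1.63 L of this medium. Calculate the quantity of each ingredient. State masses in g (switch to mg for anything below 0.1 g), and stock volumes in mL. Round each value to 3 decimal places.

Scale factor relative to 1 L: 1.63.
sucrose: 4.39 g/L × 1.63 L = 7.156 g
hemin: dilute stock: 11.9 µg/mL × 1630 mL ÷ 10000 µg/mL = 1.940 mL
carbenicillin: V = C2·V2/C1 = 197 µg/mL × 1630 mL ÷ 100000 µg/mL = 3.211 mL
sodium bicarbonate: V = C2·V2/C1 = 25.8 mM × 1630 mL ÷ 1000 mM = 42.054 mL
boric acid: 30.9 mg/L × 1.63 L = 50.367 mg

sucrose 7.156 g; hemin 1.940 mL; carbenicillin 3.211 mL; sodium bicarbonate 42.054 mL; boric acid 50.367 mg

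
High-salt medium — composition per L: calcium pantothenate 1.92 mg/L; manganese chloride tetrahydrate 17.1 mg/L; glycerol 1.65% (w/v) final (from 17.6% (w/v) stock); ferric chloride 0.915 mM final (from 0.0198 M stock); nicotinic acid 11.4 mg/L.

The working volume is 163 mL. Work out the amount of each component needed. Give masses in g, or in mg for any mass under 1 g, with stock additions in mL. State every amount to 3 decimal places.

Target volume = 163 mL = 0.163 L.
calcium pantothenate: 1.92 mg/L × 0.163 L = 0.313 mg
manganese chloride tetrahydrate: 17.1 mg/L × 0.163 L = 2.787 mg
glycerol: C1V1 = C2V2 → 1.65% ÷ 17.6% × 163 mL = 15.281 mL
ferric chloride: C1V1 = C2V2 → 0.915 mM × 163 mL ÷ 19.8 mM = 7.533 mL
nicotinic acid: 11.4 mg/L × 0.163 L = 1.858 mg

calcium pantothenate 0.313 mg; manganese chloride tetrahydrate 2.787 mg; glycerol 15.281 mL; ferric chloride 7.533 mL; nicotinic acid 1.858 mg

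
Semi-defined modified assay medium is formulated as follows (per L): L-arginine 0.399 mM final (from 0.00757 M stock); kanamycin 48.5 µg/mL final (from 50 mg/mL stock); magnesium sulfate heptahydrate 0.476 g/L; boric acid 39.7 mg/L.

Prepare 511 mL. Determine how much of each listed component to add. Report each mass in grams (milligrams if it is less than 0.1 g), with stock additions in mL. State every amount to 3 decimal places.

L-arginine 26.934 mL; kanamycin 0.496 mL; magnesium sulfate heptahydrate 0.243 g; boric acid 20.287 mg

Scale factor relative to 1 L: 0.511.
L-arginine: C1V1 = C2V2 → 0.399 mM × 511 mL ÷ 7.57 mM = 26.934 mL
kanamycin: C1V1 = C2V2 → 48.5 µg/mL × 511 mL ÷ 50000 µg/mL = 0.496 mL
magnesium sulfate heptahydrate: 0.476 g/L × 0.511 L = 0.243 g
boric acid: 39.7 mg/L × 0.511 L = 20.287 mg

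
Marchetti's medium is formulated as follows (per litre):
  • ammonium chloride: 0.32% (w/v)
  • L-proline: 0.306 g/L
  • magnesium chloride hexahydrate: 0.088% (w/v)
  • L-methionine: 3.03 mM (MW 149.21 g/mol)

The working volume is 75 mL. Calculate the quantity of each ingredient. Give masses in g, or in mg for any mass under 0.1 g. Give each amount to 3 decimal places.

ammonium chloride 0.240 g; L-proline 22.950 mg; magnesium chloride hexahydrate 66.000 mg; L-methionine 33.908 mg

Target volume = 75 mL = 0.075 L.
ammonium chloride: 0.32 g per 100 mL × 75 mL ÷ 100 = 0.240 g
L-proline: 0.306 g/L × 0.075 L = 0.02295 g = 22.950 mg
magnesium chloride hexahydrate: 0.088 g per 100 mL × 75 mL ÷ 100 = 0.066 g = 66.000 mg
L-methionine: 3.03 mmol/L × 149.21 mg/mmol × 0.075 L = 33.908 mg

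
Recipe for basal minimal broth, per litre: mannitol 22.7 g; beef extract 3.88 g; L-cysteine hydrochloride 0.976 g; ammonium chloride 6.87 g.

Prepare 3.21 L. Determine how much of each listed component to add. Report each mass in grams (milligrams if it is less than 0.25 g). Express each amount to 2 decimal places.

Scale factor = 3210 mL / 1000 mL = 3.21.
mannitol: 22.7 g × (3210 mL / 1000 mL) = 72.87 g
beef extract: 3.88 g × (3210 mL / 1000 mL) = 12.45 g
L-cysteine hydrochloride: 0.976 g × (3210 mL / 1000 mL) = 3.13 g
ammonium chloride: 6.87 g × (3210 mL / 1000 mL) = 22.05 g

mannitol 72.87 g; beef extract 12.45 g; L-cysteine hydrochloride 3.13 g; ammonium chloride 22.05 g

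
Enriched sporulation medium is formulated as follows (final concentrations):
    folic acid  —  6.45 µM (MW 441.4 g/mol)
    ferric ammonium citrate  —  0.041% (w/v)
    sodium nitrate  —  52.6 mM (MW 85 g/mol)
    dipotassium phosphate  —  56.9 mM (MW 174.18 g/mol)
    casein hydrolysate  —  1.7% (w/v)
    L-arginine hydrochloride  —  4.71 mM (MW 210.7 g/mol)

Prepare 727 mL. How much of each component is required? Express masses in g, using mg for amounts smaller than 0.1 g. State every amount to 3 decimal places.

Scale factor relative to 1 L: 0.727.
folic acid: 6.45 µmol/L × 441.4 g/mol × 0.727 L ÷ 1000 = 2.070 mg
ferric ammonium citrate: 0.041% w/v = 0.41 g/L → 0.41 × 0.727 L = 0.298 g
sodium nitrate: 52.6 mmol/L × 85 g/mol × 0.727 L ÷ 1000 = 3.250 g
dipotassium phosphate: 56.9 mmol/L × 174.18 g/mol × 0.727 L ÷ 1000 = 7.205 g
casein hydrolysate: 1.7 g per 100 mL × 727 mL ÷ 100 = 12.359 g
L-arginine hydrochloride: 4.71 mmol/L × 210.7 g/mol × 0.727 L ÷ 1000 = 0.721 g

folic acid 2.070 mg; ferric ammonium citrate 0.298 g; sodium nitrate 3.250 g; dipotassium phosphate 7.205 g; casein hydrolysate 12.359 g; L-arginine hydrochloride 0.721 g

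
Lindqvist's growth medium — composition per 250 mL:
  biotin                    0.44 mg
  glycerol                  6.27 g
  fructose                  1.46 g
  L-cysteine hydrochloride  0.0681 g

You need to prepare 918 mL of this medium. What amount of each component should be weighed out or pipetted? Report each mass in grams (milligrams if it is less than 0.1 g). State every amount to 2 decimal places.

biotin 1.62 mg; glycerol 23.02 g; fructose 5.36 g; L-cysteine hydrochloride 0.25 g

Scale factor = 918 mL / 250 mL = 3.672.
biotin: 0.44 mg × (918 mL / 250 mL) = 1.62 mg
glycerol: 6.27 g × (918 mL / 250 mL) = 23.02 g
fructose: 1.46 g × (918 mL / 250 mL) = 5.36 g
L-cysteine hydrochloride: 0.0681 g × (918 mL / 250 mL) = 0.25 g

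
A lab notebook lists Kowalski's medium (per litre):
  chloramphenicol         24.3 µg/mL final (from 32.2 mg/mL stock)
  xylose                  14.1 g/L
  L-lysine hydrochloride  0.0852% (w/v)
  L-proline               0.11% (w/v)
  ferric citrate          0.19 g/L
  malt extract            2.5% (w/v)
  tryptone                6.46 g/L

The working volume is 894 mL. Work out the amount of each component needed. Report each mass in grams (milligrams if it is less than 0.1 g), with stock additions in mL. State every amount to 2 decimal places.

Target volume = 894 mL = 0.894 L.
chloramphenicol: C1V1 = C2V2 → 24.3 µg/mL × 894 mL ÷ 32200 µg/mL = 0.67 mL
xylose: 14.1 g/L × 0.894 L = 12.61 g
L-lysine hydrochloride: 0.0852 g per 100 mL × 894 mL ÷ 100 = 0.76 g
L-proline: 0.11 g per 100 mL × 894 mL ÷ 100 = 0.98 g
ferric citrate: 0.19 g/L × 0.894 L = 0.17 g
malt extract: 2.5% w/v = 25 g/L → 25 × 0.894 L = 22.35 g
tryptone: 6.46 g/L × 0.894 L = 5.78 g

chloramphenicol 0.67 mL; xylose 12.61 g; L-lysine hydrochloride 0.76 g; L-proline 0.98 g; ferric citrate 0.17 g; malt extract 22.35 g; tryptone 5.78 g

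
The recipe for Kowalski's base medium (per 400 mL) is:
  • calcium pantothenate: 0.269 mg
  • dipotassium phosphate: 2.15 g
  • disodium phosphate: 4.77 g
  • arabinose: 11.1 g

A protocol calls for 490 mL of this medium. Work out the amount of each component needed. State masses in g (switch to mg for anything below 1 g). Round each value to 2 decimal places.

Ratio of target to recipe volume: 490 / 400 = 1.225.
calcium pantothenate: 0.269 mg × (490 mL / 400 mL) = 0.33 mg
dipotassium phosphate: 2.15 g × (490 mL / 400 mL) = 2.63 g
disodium phosphate: 4.77 g × (490 mL / 400 mL) = 5.84 g
arabinose: 11.1 g × (490 mL / 400 mL) = 13.60 g

calcium pantothenate 0.33 mg; dipotassium phosphate 2.63 g; disodium phosphate 5.84 g; arabinose 13.60 g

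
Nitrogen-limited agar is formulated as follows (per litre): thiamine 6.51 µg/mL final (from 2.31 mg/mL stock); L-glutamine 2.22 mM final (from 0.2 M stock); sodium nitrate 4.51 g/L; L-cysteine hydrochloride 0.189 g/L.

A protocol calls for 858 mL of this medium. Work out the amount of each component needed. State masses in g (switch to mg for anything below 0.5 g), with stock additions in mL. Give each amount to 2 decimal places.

thiamine 2.42 mL; L-glutamine 9.52 mL; sodium nitrate 3.87 g; L-cysteine hydrochloride 162.16 mg

Target volume = 858 mL = 0.858 L.
thiamine: dilute stock: 6.51 µg/mL × 858 mL ÷ 2310 µg/mL = 2.42 mL
L-glutamine: V = C2·V2/C1 = 2.22 mM × 858 mL ÷ 200 mM = 9.52 mL
sodium nitrate: 4.51 g/L × 0.858 L = 3.87 g
L-cysteine hydrochloride: 0.189 g/L × 0.858 L = 0.162162 g = 162.16 mg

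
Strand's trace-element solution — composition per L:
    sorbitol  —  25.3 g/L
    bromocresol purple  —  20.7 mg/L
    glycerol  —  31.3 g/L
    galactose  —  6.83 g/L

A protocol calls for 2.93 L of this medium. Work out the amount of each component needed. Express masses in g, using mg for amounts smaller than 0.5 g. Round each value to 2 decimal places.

sorbitol 74.13 g; bromocresol purple 60.65 mg; glycerol 91.71 g; galactose 20.01 g

Scale factor relative to 1 L: 2.93.
sorbitol: 25.3 g/L × 2.93 L = 74.13 g
bromocresol purple: 20.7 mg/L × 2.93 L = 60.65 mg
glycerol: 31.3 g/L × 2.93 L = 91.71 g
galactose: 6.83 g/L × 2.93 L = 20.01 g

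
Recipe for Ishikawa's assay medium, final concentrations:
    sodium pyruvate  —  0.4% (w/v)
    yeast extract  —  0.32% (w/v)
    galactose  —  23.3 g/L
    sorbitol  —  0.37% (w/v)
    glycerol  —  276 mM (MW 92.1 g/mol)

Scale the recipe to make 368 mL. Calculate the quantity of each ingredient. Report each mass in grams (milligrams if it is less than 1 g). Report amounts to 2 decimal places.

sodium pyruvate 1.47 g; yeast extract 1.18 g; galactose 8.57 g; sorbitol 1.36 g; glycerol 9.35 g

Target volume = 368 mL = 0.368 L.
sodium pyruvate: 0.4% w/v = 4 g/L → 4 × 0.368 L = 1.47 g
yeast extract: 0.32 g per 100 mL × 368 mL ÷ 100 = 1.18 g
galactose: 23.3 g/L × 0.368 L = 8.57 g
sorbitol: 0.37% w/v = 3.7 g/L → 3.7 × 0.368 L = 1.36 g
glycerol: 276 mmol/L × 92.1 g/mol × 0.368 L ÷ 1000 = 9.35 g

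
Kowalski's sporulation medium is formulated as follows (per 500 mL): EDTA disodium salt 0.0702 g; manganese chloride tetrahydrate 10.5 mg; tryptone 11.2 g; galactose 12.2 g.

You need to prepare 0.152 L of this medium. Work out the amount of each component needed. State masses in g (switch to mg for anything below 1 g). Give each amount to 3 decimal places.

Ratio of target to recipe volume: 152 / 500 = 0.304.
EDTA disodium salt: 0.0702 g × (152 mL / 500 mL) = 0.0213408 g = 21.341 mg
manganese chloride tetrahydrate: 10.5 mg × (152 mL / 500 mL) = 3.192 mg
tryptone: 11.2 g × (152 mL / 500 mL) = 3.405 g
galactose: 12.2 g × (152 mL / 500 mL) = 3.709 g

EDTA disodium salt 21.341 mg; manganese chloride tetrahydrate 3.192 mg; tryptone 3.405 g; galactose 3.709 g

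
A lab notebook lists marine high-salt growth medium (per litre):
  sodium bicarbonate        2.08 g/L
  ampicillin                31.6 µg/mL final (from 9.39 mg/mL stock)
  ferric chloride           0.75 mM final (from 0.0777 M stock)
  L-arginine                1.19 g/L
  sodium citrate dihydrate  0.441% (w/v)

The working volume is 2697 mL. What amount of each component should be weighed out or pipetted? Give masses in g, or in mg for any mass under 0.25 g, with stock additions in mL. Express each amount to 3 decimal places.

Target volume = 2697 mL = 2.697 L.
sodium bicarbonate: 2.08 g/L × 2.697 L = 5.610 g
ampicillin: dilute stock: 31.6 µg/mL × 2697 mL ÷ 9390 µg/mL = 9.076 mL
ferric chloride: dilute stock: 0.75 mM × 2697 mL ÷ 77.7 mM = 26.033 mL
L-arginine: 1.19 g/L × 2.697 L = 3.209 g
sodium citrate dihydrate: 0.441 g per 100 mL × 2697 mL ÷ 100 = 11.894 g

sodium bicarbonate 5.610 g; ampicillin 9.076 mL; ferric chloride 26.033 mL; L-arginine 3.209 g; sodium citrate dihydrate 11.894 g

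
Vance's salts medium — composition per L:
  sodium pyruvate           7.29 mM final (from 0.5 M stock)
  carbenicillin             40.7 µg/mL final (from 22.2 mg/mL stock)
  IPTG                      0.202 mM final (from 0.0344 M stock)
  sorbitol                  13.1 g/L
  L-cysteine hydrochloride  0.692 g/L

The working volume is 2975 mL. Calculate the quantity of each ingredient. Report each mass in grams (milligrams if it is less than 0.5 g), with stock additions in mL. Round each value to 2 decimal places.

Scale factor relative to 1 L: 2.975.
sodium pyruvate: dilute stock: 7.29 mM × 2975 mL ÷ 500 mM = 43.38 mL
carbenicillin: C1V1 = C2V2 → 40.7 µg/mL × 2975 mL ÷ 22200 µg/mL = 5.45 mL
IPTG: C1V1 = C2V2 → 0.202 mM × 2975 mL ÷ 34.4 mM = 17.47 mL
sorbitol: 13.1 g/L × 2.975 L = 38.97 g
L-cysteine hydrochloride: 0.692 g/L × 2.975 L = 2.06 g

sodium pyruvate 43.38 mL; carbenicillin 5.45 mL; IPTG 17.47 mL; sorbitol 38.97 g; L-cysteine hydrochloride 2.06 g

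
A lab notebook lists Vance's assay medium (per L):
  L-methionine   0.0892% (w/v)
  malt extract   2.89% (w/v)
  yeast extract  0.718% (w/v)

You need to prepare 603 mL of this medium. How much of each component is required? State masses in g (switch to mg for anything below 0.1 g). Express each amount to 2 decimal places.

Scale factor relative to 1 L: 0.603.
L-methionine: 0.0892 g per 100 mL × 603 mL ÷ 100 = 0.54 g
malt extract: 2.89 g per 100 mL × 603 mL ÷ 100 = 17.43 g
yeast extract: 0.718 g per 100 mL × 603 mL ÷ 100 = 4.33 g

L-methionine 0.54 g; malt extract 17.43 g; yeast extract 4.33 g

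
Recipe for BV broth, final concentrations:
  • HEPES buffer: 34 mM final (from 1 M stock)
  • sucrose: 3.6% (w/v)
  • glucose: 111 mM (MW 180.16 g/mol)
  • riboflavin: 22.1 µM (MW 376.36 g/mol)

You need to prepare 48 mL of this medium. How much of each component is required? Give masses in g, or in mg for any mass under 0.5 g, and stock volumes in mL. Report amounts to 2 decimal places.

HEPES buffer 1.63 mL; sucrose 1.73 g; glucose 0.96 g; riboflavin 0.40 mg

Working volume: 48 mL = 0.048 L.
HEPES buffer: dilute stock: 34 mM × 48 mL ÷ 1000 mM = 1.63 mL
sucrose: 3.6% w/v = 36 g/L → 36 × 0.048 L = 1.73 g
glucose: 111 mmol/L × 180.16 g/mol × 0.048 L ÷ 1000 = 0.96 g
riboflavin: 22.1 µmol/L × 376.36 g/mol × 0.048 L ÷ 1000 = 0.40 mg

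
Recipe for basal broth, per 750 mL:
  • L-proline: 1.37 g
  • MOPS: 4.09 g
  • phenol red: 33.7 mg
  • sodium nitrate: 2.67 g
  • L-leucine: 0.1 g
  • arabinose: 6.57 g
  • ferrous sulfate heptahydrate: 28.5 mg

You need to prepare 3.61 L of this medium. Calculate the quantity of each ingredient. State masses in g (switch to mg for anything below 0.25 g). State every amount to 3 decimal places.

Ratio of target to recipe volume: 3610 / 750 = 4.81333.
L-proline: 1.37 g × (3610 mL / 750 mL) = 6.594 g
MOPS: 4.09 g × (3610 mL / 750 mL) = 19.687 g
phenol red: 33.7 mg × (3610 mL / 750 mL) = 162.209 mg
sodium nitrate: 2.67 g × (3610 mL / 750 mL) = 12.852 g
L-leucine: 0.1 g × (3610 mL / 750 mL) = 0.481 g
arabinose: 6.57 g × (3610 mL / 750 mL) = 31.624 g
ferrous sulfate heptahydrate: 28.5 mg × (3610 mL / 750 mL) = 137.180 mg

L-proline 6.594 g; MOPS 19.687 g; phenol red 162.209 mg; sodium nitrate 12.852 g; L-leucine 0.481 g; arabinose 31.624 g; ferrous sulfate heptahydrate 137.180 mg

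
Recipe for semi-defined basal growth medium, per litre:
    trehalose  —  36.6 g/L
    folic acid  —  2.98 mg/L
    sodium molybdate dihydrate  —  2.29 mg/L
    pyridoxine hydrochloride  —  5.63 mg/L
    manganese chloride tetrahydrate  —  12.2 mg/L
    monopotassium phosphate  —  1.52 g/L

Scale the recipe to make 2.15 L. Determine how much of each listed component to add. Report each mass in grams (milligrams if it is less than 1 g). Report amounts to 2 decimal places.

trehalose 78.69 g; folic acid 6.41 mg; sodium molybdate dihydrate 4.92 mg; pyridoxine hydrochloride 12.10 mg; manganese chloride tetrahydrate 26.23 mg; monopotassium phosphate 3.27 g

Working volume: 2.15 L.
trehalose: 36.6 g/L × 2.15 L = 78.69 g
folic acid: 2.98 mg/L × 2.15 L = 6.41 mg
sodium molybdate dihydrate: 2.29 mg/L × 2.15 L = 4.92 mg
pyridoxine hydrochloride: 5.63 mg/L × 2.15 L = 12.10 mg
manganese chloride tetrahydrate: 12.2 mg/L × 2.15 L = 26.23 mg
monopotassium phosphate: 1.52 g/L × 2.15 L = 3.27 g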